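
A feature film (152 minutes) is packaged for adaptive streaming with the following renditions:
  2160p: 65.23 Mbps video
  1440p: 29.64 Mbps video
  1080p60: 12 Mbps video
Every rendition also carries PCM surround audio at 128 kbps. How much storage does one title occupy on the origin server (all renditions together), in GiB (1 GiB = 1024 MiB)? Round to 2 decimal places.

113.87 GiB

152 min = 9120 s
Audio: 128 kbps = 0.128 Mbps.
Sum of rendition bitrates: (65.23+0.128) + (29.64+0.128) + (12+0.128) = 107.254 Mbps.
× 9120 s = 978,156 Mb = 122,270 MB = 113.9 GiB.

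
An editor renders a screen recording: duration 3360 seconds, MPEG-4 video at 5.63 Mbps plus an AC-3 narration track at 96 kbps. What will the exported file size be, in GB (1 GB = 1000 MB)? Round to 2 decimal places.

2.40 GB

Audio: 96 kbps = 0.096 Mbps.
Total bitrate: 5.63 + 0.096 = 5.726 Mbps.
Stream data: 5.726 Mbps × 3360 s = 19239.4 Mb.
19,239 Mb ÷ 8 = 2,405 MB → 2.405 GB.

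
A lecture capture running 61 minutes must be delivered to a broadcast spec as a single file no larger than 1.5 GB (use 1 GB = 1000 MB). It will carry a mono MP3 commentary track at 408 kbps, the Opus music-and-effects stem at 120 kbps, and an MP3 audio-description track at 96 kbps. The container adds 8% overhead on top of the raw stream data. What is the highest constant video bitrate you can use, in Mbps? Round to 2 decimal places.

Budget: 1.5 GB = 12000.0 Mb.
Stream payload after overhead: 12000.0 / 1.08 = 11111.1 Mb.
61 min = 3660 s
Total bitrate budget: 11111.1 Mb / 3660 s = 3.036 Mbps.
Audio total: 408 + 120 + 96 = 624 kbps = 0.624 Mbps.
Video: 3.036 − 0.624 = 2.412 Mbps.

2.41 Mbps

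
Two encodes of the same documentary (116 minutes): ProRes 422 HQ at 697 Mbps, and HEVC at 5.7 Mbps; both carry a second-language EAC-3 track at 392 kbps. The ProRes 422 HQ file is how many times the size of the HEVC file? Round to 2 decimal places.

116 min = 6960 s
Audio: 392 kbps = 0.392 Mbps.
ProRes 422 HQ: 697.392 Mbps × 6960 s = 4853848.3 Mb = 565.062 GiB.
HEVC: 6.092 Mbps × 6960 s = 42400.3 Mb = 4.936 GiB.
Ratio: 565.062 / 4.936 = 114.477.

114.48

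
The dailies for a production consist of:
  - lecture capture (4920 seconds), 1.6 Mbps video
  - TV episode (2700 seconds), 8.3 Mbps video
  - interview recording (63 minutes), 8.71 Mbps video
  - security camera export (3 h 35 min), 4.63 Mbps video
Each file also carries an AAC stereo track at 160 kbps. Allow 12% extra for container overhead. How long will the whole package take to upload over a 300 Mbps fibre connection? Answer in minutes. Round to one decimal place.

7.9 minutes

Audio: 160 kbps = 0.160 Mbps.
lecture capture: 1.760 Mbps × 4920 s × 1.12 = 9698.3 Mb
TV episode: 8.460 Mbps × 2700 s × 1.12 = 25583.0 Mb
interview recording: 8.870 Mbps × 3780 s × 1.12 = 37552.0 Mb
security camera export: 4.790 Mbps × 12900 s × 1.12 = 69205.9 Mb
Total: 142039.3 Mb = 17754.9 MB.
At 300 Mbps: 142039.3 / 300 = 473 s ≈ 7.89 minutes.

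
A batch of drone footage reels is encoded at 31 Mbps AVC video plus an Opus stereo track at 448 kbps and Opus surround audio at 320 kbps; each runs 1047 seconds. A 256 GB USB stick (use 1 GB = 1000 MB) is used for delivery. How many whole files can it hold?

61

Audio total: 448 + 320 = 768 kbps = 0.768 Mbps.
Total bitrate: 31.768 Mbps.
Per item: 31.768 Mbps × 1047 s = 33,261 Mb = 4,158 MB.
Capacity: 256 GB = 2,048,000 Mb; 61.57 items → 61 complete.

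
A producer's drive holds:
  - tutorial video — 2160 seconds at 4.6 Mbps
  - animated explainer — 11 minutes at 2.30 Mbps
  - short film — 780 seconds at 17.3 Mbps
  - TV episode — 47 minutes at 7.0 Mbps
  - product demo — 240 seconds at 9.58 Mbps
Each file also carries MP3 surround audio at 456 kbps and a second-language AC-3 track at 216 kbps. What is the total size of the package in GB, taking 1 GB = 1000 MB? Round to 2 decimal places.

6.43 GB

Audio total: 456 + 216 = 672 kbps = 0.672 Mbps.
tutorial video: 5.272 Mbps × 2160 s = 11387.5 Mb
animated explainer: 2.972 Mbps × 660 s = 1961.5 Mb
short film: 17.972 Mbps × 780 s = 14018.2 Mb
TV episode: 7.672 Mbps × 2820 s = 21635.0 Mb
product demo: 10.252 Mbps × 240 s = 2460.5 Mb
Total: 51462.7 Mb = 6432.8 MB.
= 6.433 GB.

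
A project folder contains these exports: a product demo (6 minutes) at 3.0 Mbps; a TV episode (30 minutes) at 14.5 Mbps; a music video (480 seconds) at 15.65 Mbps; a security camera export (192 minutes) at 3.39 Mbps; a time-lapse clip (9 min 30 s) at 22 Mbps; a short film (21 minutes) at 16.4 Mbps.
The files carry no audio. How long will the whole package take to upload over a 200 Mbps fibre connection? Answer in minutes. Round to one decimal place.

product demo: 3.000 Mbps × 360 s = 1080.0 Mb
TV episode: 14.500 Mbps × 1800 s = 26100.0 Mb
music video: 15.650 Mbps × 480 s = 7512.0 Mb
security camera export: 3.390 Mbps × 11520 s = 39052.8 Mb
time-lapse clip: 22.000 Mbps × 570 s = 12540.0 Mb
short film: 16.400 Mbps × 1260 s = 20664.0 Mb
Total: 106948.8 Mb = 13368.6 MB.
At 200 Mbps: 106948.8 / 200 = 535 s ≈ 8.91 minutes.

8.9 minutes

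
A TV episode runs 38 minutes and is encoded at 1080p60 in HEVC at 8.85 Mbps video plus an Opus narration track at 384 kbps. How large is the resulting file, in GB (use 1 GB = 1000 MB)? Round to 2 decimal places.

38 min = 2280 s
Audio: 384 kbps = 0.384 Mbps.
Total bitrate: 8.85 + 0.384 = 9.234 Mbps.
Stream data: 9.234 Mbps × 2280 s = 21053.5 Mb.
21,054 Mb ÷ 8 = 2,632 MB → 2.632 GB.

2.63 GB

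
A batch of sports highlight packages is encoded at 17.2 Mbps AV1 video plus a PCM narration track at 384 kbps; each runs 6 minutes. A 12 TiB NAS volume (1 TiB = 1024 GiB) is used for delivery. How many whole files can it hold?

6 min = 360 s
Audio: 384 kbps = 0.384 Mbps.
Total bitrate: 17.584 Mbps.
Per item: 17.584 Mbps × 360 s = 6,330 Mb = 791.3 MB.
Capacity: 12 TiB = 105,553,116 Mb; 16674.43 items → 16674 complete.

16674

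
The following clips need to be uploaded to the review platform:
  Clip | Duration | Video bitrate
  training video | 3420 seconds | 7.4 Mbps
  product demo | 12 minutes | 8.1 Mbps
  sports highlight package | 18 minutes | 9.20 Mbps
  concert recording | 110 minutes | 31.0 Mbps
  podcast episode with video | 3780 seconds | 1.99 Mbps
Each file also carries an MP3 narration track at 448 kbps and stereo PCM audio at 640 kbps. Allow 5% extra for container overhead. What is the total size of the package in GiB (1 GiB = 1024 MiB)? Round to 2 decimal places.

Audio total: 448 + 640 = 1088 kbps = 1.088 Mbps.
training video: 8.488 Mbps × 3420 s × 1.05 = 30480.4 Mb
product demo: 9.188 Mbps × 720 s × 1.05 = 6946.1 Mb
sports highlight package: 10.288 Mbps × 1080 s × 1.05 = 11666.6 Mb
concert recording: 32.088 Mbps × 6600 s × 1.05 = 222369.8 Mb
podcast episode with video: 3.078 Mbps × 3780 s × 1.05 = 12216.6 Mb
Total: 283679.5 Mb = 35459.9 MB.
= 33.02 GiB.

33.02 GiB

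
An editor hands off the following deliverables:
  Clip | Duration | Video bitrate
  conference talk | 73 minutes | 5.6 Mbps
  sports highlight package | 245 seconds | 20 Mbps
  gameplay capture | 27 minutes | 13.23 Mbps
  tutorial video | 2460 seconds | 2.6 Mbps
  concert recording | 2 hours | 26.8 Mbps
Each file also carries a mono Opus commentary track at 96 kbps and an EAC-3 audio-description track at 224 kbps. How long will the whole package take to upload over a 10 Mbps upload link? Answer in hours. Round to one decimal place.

Audio total: 96 + 224 = 320 kbps = 0.320 Mbps.
conference talk: 5.920 Mbps × 4380 s = 25929.6 Mb
sports highlight package: 20.320 Mbps × 245 s = 4978.4 Mb
gameplay capture: 13.550 Mbps × 1620 s = 21951.0 Mb
tutorial video: 2.920 Mbps × 2460 s = 7183.2 Mb
concert recording: 27.120 Mbps × 7200 s = 195264.0 Mb
Total: 255306.2 Mb = 31913.3 MB.
At 10 Mbps: 255306.2 / 10 = 25531 s ≈ 7.09 hours.

7.1 hours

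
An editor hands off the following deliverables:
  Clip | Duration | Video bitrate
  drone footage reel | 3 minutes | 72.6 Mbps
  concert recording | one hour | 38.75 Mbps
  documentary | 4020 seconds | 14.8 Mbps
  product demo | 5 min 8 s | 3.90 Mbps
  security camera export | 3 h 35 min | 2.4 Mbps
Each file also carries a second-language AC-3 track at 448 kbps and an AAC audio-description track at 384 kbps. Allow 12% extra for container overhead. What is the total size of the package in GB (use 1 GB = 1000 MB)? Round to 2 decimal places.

36.64 GB

Audio total: 448 + 384 = 832 kbps = 0.832 Mbps.
drone footage reel: 73.432 Mbps × 180 s × 1.12 = 14803.9 Mb
concert recording: 39.582 Mbps × 3600 s × 1.12 = 159594.6 Mb
documentary: 15.632 Mbps × 4020 s × 1.12 = 70381.5 Mb
product demo: 4.732 Mbps × 308 s × 1.12 = 1632.4 Mb
security camera export: 3.232 Mbps × 12900 s × 1.12 = 46695.9 Mb
Total: 293108.3 Mb = 36638.5 MB.
= 36.64 GB.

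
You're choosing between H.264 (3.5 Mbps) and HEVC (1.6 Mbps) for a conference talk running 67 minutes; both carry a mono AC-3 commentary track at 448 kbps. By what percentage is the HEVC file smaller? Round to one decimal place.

48.1%

67 min = 4020 s
Audio: 448 kbps = 0.448 Mbps.
H.264: 3.948 Mbps × 4020 s = 15871.0 Mb = 1.984 GB.
HEVC: 2.048 Mbps × 4020 s = 8233.0 Mb = 1.029 GB.
Reduction: (1 − 1.029/1.984) × 100 = 48.13%.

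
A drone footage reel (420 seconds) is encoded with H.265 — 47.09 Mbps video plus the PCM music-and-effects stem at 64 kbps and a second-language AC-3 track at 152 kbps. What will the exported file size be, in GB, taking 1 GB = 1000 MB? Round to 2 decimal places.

2.48 GB

Audio total: 64 + 152 = 216 kbps = 0.216 Mbps.
Total bitrate: 47.09 + 0.216 = 47.306 Mbps.
Stream data: 47.306 Mbps × 420 s = 19868.5 Mb.
19,869 Mb ÷ 8 = 2,484 MB → 2.484 GB.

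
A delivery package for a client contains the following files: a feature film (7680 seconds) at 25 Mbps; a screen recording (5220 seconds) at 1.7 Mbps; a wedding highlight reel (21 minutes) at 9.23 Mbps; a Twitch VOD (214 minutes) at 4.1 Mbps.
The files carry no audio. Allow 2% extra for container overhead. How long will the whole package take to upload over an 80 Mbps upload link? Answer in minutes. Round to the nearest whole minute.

feature film: 25.000 Mbps × 7680 s × 1.02 = 195840.0 Mb
screen recording: 1.700 Mbps × 5220 s × 1.02 = 9051.5 Mb
wedding highlight reel: 9.230 Mbps × 1260 s × 1.02 = 11862.4 Mb
Twitch VOD: 4.100 Mbps × 12840 s × 1.02 = 53696.9 Mb
Total: 270450.8 Mb = 33806.3 MB.
At 80 Mbps: 270450.8 / 80 = 3381 s ≈ 56.3 minutes.

56 minutes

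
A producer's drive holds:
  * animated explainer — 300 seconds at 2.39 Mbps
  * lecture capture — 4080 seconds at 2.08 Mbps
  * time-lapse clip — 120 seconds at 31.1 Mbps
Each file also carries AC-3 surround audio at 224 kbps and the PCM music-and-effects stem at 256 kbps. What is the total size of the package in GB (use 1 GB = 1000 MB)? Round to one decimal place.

Audio total: 224 + 256 = 480 kbps = 0.480 Mbps.
animated explainer: 2.870 Mbps × 300 s = 861.0 Mb
lecture capture: 2.560 Mbps × 4080 s = 10444.8 Mb
time-lapse clip: 31.580 Mbps × 120 s = 3789.6 Mb
Total: 15095.4 Mb = 1886.9 MB.
= 1.887 GB.

1.9 GB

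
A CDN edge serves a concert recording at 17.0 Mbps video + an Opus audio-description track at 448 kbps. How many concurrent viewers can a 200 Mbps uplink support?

11

Audio: 448 kbps = 0.448 Mbps.
Per-viewer media rate: 17.448 Mbps.
200 Mbps = 200.0 Mbps; 200.0 / 17.448 = 11.46 → 11 viewers.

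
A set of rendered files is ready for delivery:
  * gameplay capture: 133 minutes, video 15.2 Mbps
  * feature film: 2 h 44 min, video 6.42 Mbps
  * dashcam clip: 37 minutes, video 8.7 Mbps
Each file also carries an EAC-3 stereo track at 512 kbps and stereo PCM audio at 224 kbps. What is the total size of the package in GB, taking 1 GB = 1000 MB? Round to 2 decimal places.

27.32 GB

Audio total: 512 + 224 = 736 kbps = 0.736 Mbps.
gameplay capture: 15.936 Mbps × 7980 s = 127169.3 Mb
feature film: 7.156 Mbps × 9840 s = 70415.0 Mb
dashcam clip: 9.436 Mbps × 2220 s = 20947.9 Mb
Total: 218532.2 Mb = 27316.5 MB.
= 27.32 GB.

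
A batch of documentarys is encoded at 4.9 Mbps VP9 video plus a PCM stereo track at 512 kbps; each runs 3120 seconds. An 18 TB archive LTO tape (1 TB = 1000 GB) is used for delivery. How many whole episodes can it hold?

8528

Audio: 512 kbps = 0.512 Mbps.
Total bitrate: 5.412 Mbps.
Per item: 5.412 Mbps × 3120 s = 16,885 Mb = 2,111 MB.
Capacity: 18 TB = 144,000,000 Mb; 8528.06 items → 8528 complete.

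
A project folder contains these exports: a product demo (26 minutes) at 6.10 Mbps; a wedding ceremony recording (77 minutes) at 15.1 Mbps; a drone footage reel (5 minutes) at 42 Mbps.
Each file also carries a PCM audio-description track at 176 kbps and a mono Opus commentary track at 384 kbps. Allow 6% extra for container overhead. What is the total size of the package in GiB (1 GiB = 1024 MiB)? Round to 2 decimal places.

11.79 GiB

Audio total: 176 + 384 = 560 kbps = 0.560 Mbps.
product demo: 6.660 Mbps × 1560 s × 1.06 = 11013.0 Mb
wedding ceremony recording: 15.660 Mbps × 4620 s × 1.06 = 76690.2 Mb
drone footage reel: 42.560 Mbps × 300 s × 1.06 = 13534.1 Mb
Total: 101237.2 Mb = 12654.7 MB.
= 11.79 GiB.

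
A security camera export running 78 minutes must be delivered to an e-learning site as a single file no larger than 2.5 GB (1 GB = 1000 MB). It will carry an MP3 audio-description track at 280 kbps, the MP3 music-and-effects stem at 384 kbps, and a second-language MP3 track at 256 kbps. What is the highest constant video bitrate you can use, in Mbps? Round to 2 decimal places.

3.35 Mbps

Budget: 2.5 GB = 20000.0 Mb.
78 min = 4680 s
Total bitrate budget: 20000.0 Mb / 4680 s = 4.274 Mbps.
Audio total: 280 + 384 + 256 = 920 kbps = 0.920 Mbps.
Video: 4.274 − 0.920 = 3.354 Mbps.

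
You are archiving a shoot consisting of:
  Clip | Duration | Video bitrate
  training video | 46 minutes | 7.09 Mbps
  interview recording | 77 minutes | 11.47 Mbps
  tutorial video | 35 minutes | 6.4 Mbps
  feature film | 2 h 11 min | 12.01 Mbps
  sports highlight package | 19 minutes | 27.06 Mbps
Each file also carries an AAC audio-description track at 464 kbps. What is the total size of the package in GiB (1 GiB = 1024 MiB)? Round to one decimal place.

Audio: 464 kbps = 0.464 Mbps.
training video: 7.554 Mbps × 2760 s = 20849.0 Mb
interview recording: 11.934 Mbps × 4620 s = 55135.1 Mb
tutorial video: 6.864 Mbps × 2100 s = 14414.4 Mb
feature film: 12.474 Mbps × 7860 s = 98045.6 Mb
sports highlight package: 27.524 Mbps × 1140 s = 31377.4 Mb
Total: 219821.5 Mb = 27477.7 MB.
= 25.59 GiB.

25.6 GiB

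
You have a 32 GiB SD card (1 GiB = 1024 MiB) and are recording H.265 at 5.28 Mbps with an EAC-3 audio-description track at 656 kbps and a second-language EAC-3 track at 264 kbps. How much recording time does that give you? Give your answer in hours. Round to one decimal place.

12.3 hours

Audio total: 656 + 264 = 920 kbps = 0.920 Mbps.
Total bitrate: 5.28 + 0.920 = 6.200 Mbps.
Capacity: 32 GiB = 274,878 Mb.
Recording time: 274,878 / 6.200 = 44,335 s ≈ 12.3 hours.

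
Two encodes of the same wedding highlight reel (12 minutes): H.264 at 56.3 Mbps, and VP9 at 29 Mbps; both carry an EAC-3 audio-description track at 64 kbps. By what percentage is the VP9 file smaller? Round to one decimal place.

12 min = 720 s
Audio: 64 kbps = 0.064 Mbps.
H.264: 56.364 Mbps × 720 s = 40582.1 Mb = 5.073 GB.
VP9: 29.064 Mbps × 720 s = 20926.1 Mb = 2.616 GB.
Reduction: (1 − 2.616/5.073) × 100 = 48.44%.

48.4%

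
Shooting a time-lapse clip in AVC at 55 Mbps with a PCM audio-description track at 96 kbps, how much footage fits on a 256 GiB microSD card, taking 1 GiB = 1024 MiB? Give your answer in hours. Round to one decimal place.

11.1 hours

Audio: 96 kbps = 0.096 Mbps.
Total bitrate: 55 + 0.096 = 55.096 Mbps.
Capacity: 256 GiB = 2,199,023 Mb.
Recording time: 2,199,023 / 55.096 = 39,913 s ≈ 11.1 hours.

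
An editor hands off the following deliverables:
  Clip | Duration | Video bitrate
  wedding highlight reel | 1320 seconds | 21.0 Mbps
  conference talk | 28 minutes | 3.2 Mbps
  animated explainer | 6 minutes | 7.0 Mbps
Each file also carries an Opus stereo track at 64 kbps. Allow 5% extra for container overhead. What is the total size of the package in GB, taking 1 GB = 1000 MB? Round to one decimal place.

Audio: 64 kbps = 0.064 Mbps.
wedding highlight reel: 21.064 Mbps × 1320 s × 1.05 = 29194.7 Mb
conference talk: 3.264 Mbps × 1680 s × 1.05 = 5757.7 Mb
animated explainer: 7.064 Mbps × 360 s × 1.05 = 2670.2 Mb
Total: 37622.6 Mb = 4702.8 MB.
= 4.703 GB.

4.7 GB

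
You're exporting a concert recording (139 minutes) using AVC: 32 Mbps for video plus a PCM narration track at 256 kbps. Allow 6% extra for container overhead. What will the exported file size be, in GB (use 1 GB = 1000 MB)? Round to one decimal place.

35.6 GB

139 min = 8340 s
Audio: 256 kbps = 0.256 Mbps.
Total bitrate: 32 + 0.256 = 32.256 Mbps.
Stream data: 32.256 Mbps × 8340 s = 269015.0 Mb.
With 6% container overhead: ×1.06.
285,156 Mb ÷ 8 = 35,644 MB → 35.64 GB.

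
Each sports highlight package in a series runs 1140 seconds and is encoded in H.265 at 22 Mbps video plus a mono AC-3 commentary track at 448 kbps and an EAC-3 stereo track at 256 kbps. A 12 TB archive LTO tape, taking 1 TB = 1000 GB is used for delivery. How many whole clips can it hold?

Audio total: 448 + 256 = 704 kbps = 0.704 Mbps.
Total bitrate: 22.704 Mbps.
Per item: 22.704 Mbps × 1140 s = 25,883 Mb = 3,235 MB.
Capacity: 12 TB = 96,000,000 Mb; 3709.06 items → 3709 complete.

3709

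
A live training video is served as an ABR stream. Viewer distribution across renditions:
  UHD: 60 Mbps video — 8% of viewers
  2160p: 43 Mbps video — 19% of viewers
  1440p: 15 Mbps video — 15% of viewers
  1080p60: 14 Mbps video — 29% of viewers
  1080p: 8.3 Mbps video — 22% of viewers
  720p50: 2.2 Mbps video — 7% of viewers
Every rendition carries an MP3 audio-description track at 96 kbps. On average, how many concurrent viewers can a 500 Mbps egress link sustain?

Audio: 96 kbps = 0.096 Mbps.
Average per-viewer bitrate: 0.08×60.096 + 0.19×43.096 + 0.15×15.096 + 0.29×14.096 + 0.22×8.396 + 0.07×2.296 = 21.356 Mbps.
500 Mbps = 500.0 Mbps; 500.0 / 21.356 = 23.41 → 23.

23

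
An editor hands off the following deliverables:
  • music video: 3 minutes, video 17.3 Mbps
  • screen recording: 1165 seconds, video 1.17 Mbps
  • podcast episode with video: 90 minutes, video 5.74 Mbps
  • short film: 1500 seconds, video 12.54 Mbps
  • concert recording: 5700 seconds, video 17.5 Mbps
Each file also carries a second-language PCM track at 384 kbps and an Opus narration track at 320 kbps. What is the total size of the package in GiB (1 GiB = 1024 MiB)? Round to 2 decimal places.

19.07 GiB

Audio total: 384 + 320 = 704 kbps = 0.704 Mbps.
music video: 18.004 Mbps × 180 s = 3240.7 Mb
screen recording: 1.874 Mbps × 1165 s = 2183.2 Mb
podcast episode with video: 6.444 Mbps × 5400 s = 34797.6 Mb
short film: 13.244 Mbps × 1500 s = 19866.0 Mb
concert recording: 18.204 Mbps × 5700 s = 103762.8 Mb
Total: 163850.3 Mb = 20481.3 MB.
= 19.07 GiB.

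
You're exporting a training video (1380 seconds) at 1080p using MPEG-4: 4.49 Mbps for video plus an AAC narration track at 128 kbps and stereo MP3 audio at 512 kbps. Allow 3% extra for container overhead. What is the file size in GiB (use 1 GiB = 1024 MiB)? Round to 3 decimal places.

0.849 GiB

Audio total: 128 + 512 = 640 kbps = 0.640 Mbps.
Total bitrate: 4.49 + 0.640 = 5.130 Mbps.
Stream data: 5.130 Mbps × 1380 s = 7079.4 Mb.
With 3% container overhead: ×1.03.
7,292 Mb = 911,472,750 bytes ÷ 1,073,741,824 = 0.8489 GiB.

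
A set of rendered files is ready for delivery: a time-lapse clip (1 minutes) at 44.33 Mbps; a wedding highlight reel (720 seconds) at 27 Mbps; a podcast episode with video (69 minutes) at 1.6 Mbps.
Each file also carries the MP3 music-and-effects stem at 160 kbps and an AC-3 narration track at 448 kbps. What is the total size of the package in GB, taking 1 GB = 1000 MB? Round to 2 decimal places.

3.96 GB

Audio total: 160 + 448 = 608 kbps = 0.608 Mbps.
time-lapse clip: 44.938 Mbps × 60 s = 2696.3 Mb
wedding highlight reel: 27.608 Mbps × 720 s = 19877.8 Mb
podcast episode with video: 2.208 Mbps × 4140 s = 9141.1 Mb
Total: 31715.2 Mb = 3964.4 MB.
= 3.964 GB.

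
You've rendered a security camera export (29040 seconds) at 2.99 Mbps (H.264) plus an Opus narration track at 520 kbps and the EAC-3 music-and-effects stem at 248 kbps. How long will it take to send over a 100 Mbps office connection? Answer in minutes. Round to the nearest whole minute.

Audio total: 520 + 248 = 768 kbps = 0.768 Mbps.
Total bitrate: 3.758 Mbps.
File: 3.758 Mbps × 29040 s = 109132.3 Mb.
At 100 Mbps: 109132.3 / 100 = 1091.3 s ≈ 18.2 minutes.

18 minutes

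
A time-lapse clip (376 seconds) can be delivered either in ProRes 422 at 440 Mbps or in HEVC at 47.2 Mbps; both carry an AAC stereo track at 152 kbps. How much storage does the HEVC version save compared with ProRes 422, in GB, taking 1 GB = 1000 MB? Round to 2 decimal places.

18.46 GB

Audio: 152 kbps = 0.152 Mbps.
ProRes 422: 440.152 Mbps × 376 s = 165497.2 Mb = 20.687 GB.
HEVC: 47.352 Mbps × 376 s = 17804.4 Mb = 2.226 GB.
Saving: 20.687 − 2.226 = 18.462 GB.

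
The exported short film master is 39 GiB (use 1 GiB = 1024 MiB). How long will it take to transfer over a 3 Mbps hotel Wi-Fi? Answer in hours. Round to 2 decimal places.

File: 39 GiB = 335007.4 Mb.
At 3 Mbps: 335007.4 / 3 = 111669.1 s ≈ 31 hours.

31.02 hours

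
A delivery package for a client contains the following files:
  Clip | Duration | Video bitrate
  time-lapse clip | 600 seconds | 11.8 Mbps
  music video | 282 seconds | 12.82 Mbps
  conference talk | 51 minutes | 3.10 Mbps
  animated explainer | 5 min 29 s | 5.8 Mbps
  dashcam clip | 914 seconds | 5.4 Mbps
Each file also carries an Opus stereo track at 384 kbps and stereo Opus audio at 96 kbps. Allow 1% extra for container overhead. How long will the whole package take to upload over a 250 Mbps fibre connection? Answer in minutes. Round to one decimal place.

Audio total: 384 + 96 = 480 kbps = 0.480 Mbps.
time-lapse clip: 12.280 Mbps × 600 s × 1.01 = 7441.7 Mb
music video: 13.300 Mbps × 282 s × 1.01 = 3788.1 Mb
conference talk: 3.580 Mbps × 3060 s × 1.01 = 11064.3 Mb
animated explainer: 6.280 Mbps × 329 s × 1.01 = 2086.8 Mb
dashcam clip: 5.880 Mbps × 914 s × 1.01 = 5428.1 Mb
Total: 29809.0 Mb = 3726.1 MB.
At 250 Mbps: 29809.0 / 250 = 119 s ≈ 1.99 minutes.

2.0 minutes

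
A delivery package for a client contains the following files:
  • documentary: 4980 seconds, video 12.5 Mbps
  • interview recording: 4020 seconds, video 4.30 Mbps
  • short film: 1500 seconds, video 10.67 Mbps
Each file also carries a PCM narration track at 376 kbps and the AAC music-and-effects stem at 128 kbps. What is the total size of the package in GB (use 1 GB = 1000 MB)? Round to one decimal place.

Audio total: 376 + 128 = 504 kbps = 0.504 Mbps.
documentary: 13.004 Mbps × 4980 s = 64759.9 Mb
interview recording: 4.804 Mbps × 4020 s = 19312.1 Mb
short film: 11.174 Mbps × 1500 s = 16761.0 Mb
Total: 100833.0 Mb = 12604.1 MB.
= 12.60 GB.

12.6 GB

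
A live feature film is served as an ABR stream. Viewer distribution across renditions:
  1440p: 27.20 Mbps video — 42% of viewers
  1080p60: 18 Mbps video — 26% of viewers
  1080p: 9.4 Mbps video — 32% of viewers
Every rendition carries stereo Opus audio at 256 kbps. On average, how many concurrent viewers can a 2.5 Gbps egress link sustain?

129

Audio: 256 kbps = 0.256 Mbps.
Average per-viewer bitrate: 0.42×27.456 + 0.26×18.256 + 0.32×9.656 = 19.368 Mbps.
2.5 Gbps = 2,500 Mbps; 2,500 / 19.368 = 129.08 → 129.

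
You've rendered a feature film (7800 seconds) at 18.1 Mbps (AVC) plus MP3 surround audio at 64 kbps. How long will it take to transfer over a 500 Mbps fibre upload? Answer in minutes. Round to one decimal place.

Audio: 64 kbps = 0.064 Mbps.
Total bitrate: 18.164 Mbps.
File: 18.164 Mbps × 7800 s = 141679.2 Mb.
At 500 Mbps: 141679.2 / 500 = 283.4 s ≈ 4.72 minutes.

4.7 minutes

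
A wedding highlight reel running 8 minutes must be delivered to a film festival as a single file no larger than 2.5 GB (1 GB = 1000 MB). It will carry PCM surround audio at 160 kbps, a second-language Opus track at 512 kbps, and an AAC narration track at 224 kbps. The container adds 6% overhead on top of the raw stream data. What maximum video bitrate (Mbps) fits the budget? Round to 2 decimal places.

Budget: 2.5 GB = 20000.0 Mb.
Stream payload after overhead: 20000.0 / 1.06 = 18867.9 Mb.
8 min = 480 s
Total bitrate budget: 18867.9 Mb / 480 s = 39.308 Mbps.
Audio total: 160 + 512 + 224 = 896 kbps = 0.896 Mbps.
Video: 39.308 − 0.896 = 38.412 Mbps.

38.41 Mbps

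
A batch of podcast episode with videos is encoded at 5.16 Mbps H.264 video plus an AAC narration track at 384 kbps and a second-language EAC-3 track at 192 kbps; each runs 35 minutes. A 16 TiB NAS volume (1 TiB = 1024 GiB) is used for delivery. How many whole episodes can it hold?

11683

35 min = 2100 s
Audio total: 384 + 192 = 576 kbps = 0.576 Mbps.
Total bitrate: 5.736 Mbps.
Per item: 5.736 Mbps × 2100 s = 12,046 Mb = 1,506 MB.
Capacity: 16 TiB = 140,737,488 Mb; 11683.73 items → 11683 complete.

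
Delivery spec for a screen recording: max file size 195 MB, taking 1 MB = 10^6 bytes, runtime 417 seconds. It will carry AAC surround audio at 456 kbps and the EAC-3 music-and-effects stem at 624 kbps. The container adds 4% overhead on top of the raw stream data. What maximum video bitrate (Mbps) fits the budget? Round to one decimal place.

Budget: 195 MB = 1560.0 Mb.
Stream payload after overhead: 1560.0 / 1.04 = 1500.0 Mb.
Total bitrate budget: 1500.0 Mb / 417 s = 3.597 Mbps.
Audio total: 456 + 624 = 1080 kbps = 1.080 Mbps.
Video: 3.597 − 1.080 = 2.517 Mbps.

2.5 Mbps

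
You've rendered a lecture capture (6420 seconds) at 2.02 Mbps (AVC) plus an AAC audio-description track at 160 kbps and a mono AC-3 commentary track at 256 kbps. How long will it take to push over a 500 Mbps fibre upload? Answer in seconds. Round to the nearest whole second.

Audio total: 160 + 256 = 416 kbps = 0.416 Mbps.
Total bitrate: 2.436 Mbps.
File: 2.436 Mbps × 6420 s = 15639.1 Mb.
At 500 Mbps: 15639.1 / 500 = 31.3 s ≈ 31.3 seconds.

31 seconds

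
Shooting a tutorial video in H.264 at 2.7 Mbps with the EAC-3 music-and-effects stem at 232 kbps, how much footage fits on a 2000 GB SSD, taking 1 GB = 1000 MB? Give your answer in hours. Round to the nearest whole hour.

1516 hours

Audio: 232 kbps = 0.232 Mbps.
Total bitrate: 2.7 + 0.232 = 2.932 Mbps.
Capacity: 2000 GB = 16,000,000 Mb.
Recording time: 16,000,000 / 2.932 = 5,457,026 s ≈ 1,516 hours.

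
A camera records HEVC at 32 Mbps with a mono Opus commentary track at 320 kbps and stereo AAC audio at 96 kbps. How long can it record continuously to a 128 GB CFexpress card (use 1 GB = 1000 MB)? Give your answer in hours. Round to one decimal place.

Audio total: 320 + 96 = 416 kbps = 0.416 Mbps.
Total bitrate: 32 + 0.416 = 32.416 Mbps.
Capacity: 128 GB = 1,024,000 Mb.
Recording time: 1,024,000 / 32.416 = 31,589 s ≈ 8.77 hours.

8.8 hours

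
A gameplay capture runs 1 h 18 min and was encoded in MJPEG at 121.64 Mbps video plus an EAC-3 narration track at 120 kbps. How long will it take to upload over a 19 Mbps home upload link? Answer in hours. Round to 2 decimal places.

8.33 hours

1 h 18 min = 78 min = 4680 s
Audio: 120 kbps = 0.120 Mbps.
Total bitrate: 121.760 Mbps.
File: 121.760 Mbps × 4680 s = 569836.8 Mb.
At 19 Mbps: 569836.8 / 19 = 29991.4 s ≈ 8.33 hours.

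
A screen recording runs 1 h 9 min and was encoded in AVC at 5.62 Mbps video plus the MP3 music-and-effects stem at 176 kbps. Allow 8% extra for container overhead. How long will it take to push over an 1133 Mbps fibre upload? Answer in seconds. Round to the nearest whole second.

1 h 9 min = 69 min = 4140 s
Audio: 176 kbps = 0.176 Mbps.
Total bitrate: 5.796 Mbps.
File: 5.796 Mbps × 4140 s = 23995.4 Mb.
With 8% container overhead: ×1.08. → 25915.1 Mb.
At 1133 Mbps: 25915.1 / 1133 = 22.9 s ≈ 22.9 seconds.

23 seconds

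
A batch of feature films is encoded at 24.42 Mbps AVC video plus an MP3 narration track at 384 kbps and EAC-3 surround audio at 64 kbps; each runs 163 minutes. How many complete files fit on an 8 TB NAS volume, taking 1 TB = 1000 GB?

263

163 min = 9780 s
Audio total: 384 + 64 = 448 kbps = 0.448 Mbps.
Total bitrate: 24.868 Mbps.
Per item: 24.868 Mbps × 9780 s = 243,209 Mb = 30,401 MB.
Capacity: 8 TB = 64,000,000 Mb; 263.15 items → 263 complete.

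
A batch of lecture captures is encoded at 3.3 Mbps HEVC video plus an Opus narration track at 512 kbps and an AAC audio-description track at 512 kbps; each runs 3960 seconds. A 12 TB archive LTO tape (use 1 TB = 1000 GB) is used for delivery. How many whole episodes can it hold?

Audio total: 512 + 512 = 1024 kbps = 1.024 Mbps.
Total bitrate: 4.324 Mbps.
Per item: 4.324 Mbps × 3960 s = 17,123 Mb = 2,140 MB.
Capacity: 12 TB = 96,000,000 Mb; 5606.48 items → 5606 complete.

5606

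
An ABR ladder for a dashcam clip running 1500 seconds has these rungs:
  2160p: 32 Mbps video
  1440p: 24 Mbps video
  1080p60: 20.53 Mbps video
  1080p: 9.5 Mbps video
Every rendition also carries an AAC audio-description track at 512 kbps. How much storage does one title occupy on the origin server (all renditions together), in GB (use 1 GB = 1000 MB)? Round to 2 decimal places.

Audio: 512 kbps = 0.512 Mbps.
Sum of rendition bitrates: (32+0.512) + (24+0.512) + (20.53+0.512) + (9.5+0.512) = 88.078 Mbps.
× 1500 s = 132,117 Mb = 16,515 MB = 16.51 GB.

16.51 GB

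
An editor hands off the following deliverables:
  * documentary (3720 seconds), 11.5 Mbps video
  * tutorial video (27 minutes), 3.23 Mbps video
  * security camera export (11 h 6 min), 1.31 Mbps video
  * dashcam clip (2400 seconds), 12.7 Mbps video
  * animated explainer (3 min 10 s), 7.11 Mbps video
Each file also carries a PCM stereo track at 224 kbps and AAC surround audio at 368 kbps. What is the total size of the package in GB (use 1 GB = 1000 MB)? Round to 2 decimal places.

20.07 GB

Audio total: 224 + 368 = 592 kbps = 0.592 Mbps.
documentary: 12.092 Mbps × 3720 s = 44982.2 Mb
tutorial video: 3.822 Mbps × 1620 s = 6191.6 Mb
security camera export: 1.902 Mbps × 39960 s = 76003.9 Mb
dashcam clip: 13.292 Mbps × 2400 s = 31900.8 Mb
animated explainer: 7.702 Mbps × 190 s = 1463.4 Mb
Total: 160542.0 Mb = 20067.7 MB.
= 20.07 GB.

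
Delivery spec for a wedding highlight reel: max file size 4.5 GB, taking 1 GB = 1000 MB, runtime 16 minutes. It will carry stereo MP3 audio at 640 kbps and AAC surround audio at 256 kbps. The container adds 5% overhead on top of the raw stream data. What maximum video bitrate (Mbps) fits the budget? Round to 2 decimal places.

Budget: 4.5 GB = 36000.0 Mb.
Stream payload after overhead: 36000.0 / 1.05 = 34285.7 Mb.
16 min = 960 s
Total bitrate budget: 34285.7 Mb / 960 s = 35.714 Mbps.
Audio total: 640 + 256 = 896 kbps = 0.896 Mbps.
Video: 35.714 − 0.896 = 34.818 Mbps.

34.82 Mbps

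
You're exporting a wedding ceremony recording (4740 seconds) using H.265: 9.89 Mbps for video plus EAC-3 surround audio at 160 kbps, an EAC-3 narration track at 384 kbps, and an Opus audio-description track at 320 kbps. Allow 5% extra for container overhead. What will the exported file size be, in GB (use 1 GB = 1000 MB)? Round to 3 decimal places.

Audio total: 160 + 384 + 320 = 864 kbps = 0.864 Mbps.
Total bitrate: 9.89 + 0.864 = 10.754 Mbps.
Stream data: 10.754 Mbps × 4740 s = 50974.0 Mb.
With 5% container overhead: ×1.05.
53,523 Mb ÷ 8 = 6,690 MB → 6.690 GB.

6.690 GB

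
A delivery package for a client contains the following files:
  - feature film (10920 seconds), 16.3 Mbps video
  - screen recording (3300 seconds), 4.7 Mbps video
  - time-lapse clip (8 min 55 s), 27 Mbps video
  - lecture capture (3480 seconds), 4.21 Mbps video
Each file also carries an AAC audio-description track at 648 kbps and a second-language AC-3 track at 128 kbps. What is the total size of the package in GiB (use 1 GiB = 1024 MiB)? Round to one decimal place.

Audio total: 648 + 128 = 776 kbps = 0.776 Mbps.
feature film: 17.076 Mbps × 10920 s = 186469.9 Mb
screen recording: 5.476 Mbps × 3300 s = 18070.8 Mb
time-lapse clip: 27.776 Mbps × 535 s = 14860.2 Mb
lecture capture: 4.986 Mbps × 3480 s = 17351.3 Mb
Total: 236752.2 Mb = 29594.0 MB.
= 27.56 GiB.

27.6 GiB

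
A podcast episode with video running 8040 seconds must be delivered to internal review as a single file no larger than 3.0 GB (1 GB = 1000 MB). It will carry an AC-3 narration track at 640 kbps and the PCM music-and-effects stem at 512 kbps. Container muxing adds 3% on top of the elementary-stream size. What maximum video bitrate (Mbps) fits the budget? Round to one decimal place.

Budget: 3.0 GB = 24000.0 Mb.
Stream payload after overhead: 24000.0 / 1.03 = 23301.0 Mb.
Total bitrate budget: 23301.0 Mb / 8040 s = 2.898 Mbps.
Audio total: 640 + 512 = 1152 kbps = 1.152 Mbps.
Video: 2.898 − 1.152 = 1.746 Mbps.

1.7 Mbps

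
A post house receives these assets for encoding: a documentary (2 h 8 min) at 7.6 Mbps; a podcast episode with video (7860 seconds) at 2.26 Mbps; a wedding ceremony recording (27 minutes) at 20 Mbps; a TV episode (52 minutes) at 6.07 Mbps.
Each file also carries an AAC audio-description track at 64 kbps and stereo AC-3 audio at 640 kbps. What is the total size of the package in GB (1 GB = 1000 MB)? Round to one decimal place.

Audio total: 64 + 640 = 704 kbps = 0.704 Mbps.
documentary: 8.304 Mbps × 7680 s = 63774.7 Mb
podcast episode with video: 2.964 Mbps × 7860 s = 23297.0 Mb
wedding ceremony recording: 20.704 Mbps × 1620 s = 33540.5 Mb
TV episode: 6.774 Mbps × 3120 s = 21134.9 Mb
Total: 141747.1 Mb = 17718.4 MB.
= 17.72 GB.

17.7 GB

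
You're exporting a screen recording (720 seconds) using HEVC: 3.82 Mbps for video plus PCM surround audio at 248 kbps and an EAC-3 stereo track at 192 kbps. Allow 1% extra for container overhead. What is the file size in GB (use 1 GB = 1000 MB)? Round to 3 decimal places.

0.387 GB

Audio total: 248 + 192 = 440 kbps = 0.440 Mbps.
Total bitrate: 3.82 + 0.440 = 4.260 Mbps.
Stream data: 4.260 Mbps × 720 s = 3067.2 Mb.
With 1% container overhead: ×1.01.
3,098 Mb ÷ 8 = 387.2 MB → 0.3872 GB.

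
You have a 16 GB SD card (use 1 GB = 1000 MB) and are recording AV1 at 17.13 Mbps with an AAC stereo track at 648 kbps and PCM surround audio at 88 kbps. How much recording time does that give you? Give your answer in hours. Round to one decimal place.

2.0 hours

Audio total: 648 + 88 = 736 kbps = 0.736 Mbps.
Total bitrate: 17.13 + 0.736 = 17.866 Mbps.
Capacity: 16 GB = 128,000 Mb.
Recording time: 128,000 / 17.866 = 7,164 s ≈ 1.99 hours.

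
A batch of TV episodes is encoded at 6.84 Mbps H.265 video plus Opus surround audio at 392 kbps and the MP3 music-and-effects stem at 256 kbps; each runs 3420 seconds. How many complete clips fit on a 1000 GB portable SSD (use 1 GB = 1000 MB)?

312

Audio total: 392 + 256 = 648 kbps = 0.648 Mbps.
Total bitrate: 7.488 Mbps.
Per item: 7.488 Mbps × 3420 s = 25,609 Mb = 3,201 MB.
Capacity: 1000 GB = 8,000,000 Mb; 312.39 items → 312 complete.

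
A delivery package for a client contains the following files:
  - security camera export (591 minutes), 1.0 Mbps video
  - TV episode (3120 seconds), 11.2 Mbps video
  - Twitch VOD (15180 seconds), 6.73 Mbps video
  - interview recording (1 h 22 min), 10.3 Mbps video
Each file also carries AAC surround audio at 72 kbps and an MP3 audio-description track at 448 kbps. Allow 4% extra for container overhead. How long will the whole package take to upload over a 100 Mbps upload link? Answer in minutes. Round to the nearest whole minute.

Audio total: 72 + 448 = 520 kbps = 0.520 Mbps.
security camera export: 1.520 Mbps × 35460 s × 1.04 = 56055.2 Mb
TV episode: 11.720 Mbps × 3120 s × 1.04 = 38029.1 Mb
Twitch VOD: 7.250 Mbps × 15180 s × 1.04 = 114457.2 Mb
interview recording: 10.820 Mbps × 4920 s × 1.04 = 55363.8 Mb
Total: 263905.2 Mb = 32988.2 MB.
At 100 Mbps: 263905.2 / 100 = 2639 s ≈ 44 minutes.

44 minutes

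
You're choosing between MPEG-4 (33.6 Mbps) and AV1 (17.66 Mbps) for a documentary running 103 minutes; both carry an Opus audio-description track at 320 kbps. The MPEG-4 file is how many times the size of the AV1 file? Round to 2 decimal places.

103 min = 6180 s
Audio: 320 kbps = 0.320 Mbps.
MPEG-4: 33.920 Mbps × 6180 s = 209625.6 Mb = 26.203 GB.
AV1: 17.980 Mbps × 6180 s = 111116.4 Mb = 13.890 GB.
Ratio: 26.203 / 13.890 = 1.887.

1.89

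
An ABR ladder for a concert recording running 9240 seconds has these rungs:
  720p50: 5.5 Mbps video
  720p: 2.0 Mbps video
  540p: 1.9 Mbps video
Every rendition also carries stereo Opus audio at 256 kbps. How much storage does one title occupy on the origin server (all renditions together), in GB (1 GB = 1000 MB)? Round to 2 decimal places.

11.74 GB

Audio: 256 kbps = 0.256 Mbps.
Sum of rendition bitrates: (5.5+0.256) + (2.0+0.256) + (1.9+0.256) = 10.168 Mbps.
× 9240 s = 93,952 Mb = 11,744 MB = 11.74 GB.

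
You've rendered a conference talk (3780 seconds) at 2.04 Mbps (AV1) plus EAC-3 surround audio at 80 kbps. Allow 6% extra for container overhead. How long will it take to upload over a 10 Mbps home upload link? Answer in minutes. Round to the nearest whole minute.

14 minutes

Audio: 80 kbps = 0.080 Mbps.
Total bitrate: 2.120 Mbps.
File: 2.120 Mbps × 3780 s = 8013.6 Mb.
With 6% container overhead: ×1.06. → 8494.4 Mb.
At 10 Mbps: 8494.4 / 10 = 849.4 s ≈ 14.2 minutes.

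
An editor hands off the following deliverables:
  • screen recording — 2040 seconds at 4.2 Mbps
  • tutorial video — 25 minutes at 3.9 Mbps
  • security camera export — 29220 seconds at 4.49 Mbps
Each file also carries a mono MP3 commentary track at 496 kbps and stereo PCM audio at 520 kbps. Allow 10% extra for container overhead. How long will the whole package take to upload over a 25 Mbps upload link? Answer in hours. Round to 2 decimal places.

2.19 hours

Audio total: 496 + 520 = 1016 kbps = 1.016 Mbps.
screen recording: 5.216 Mbps × 2040 s × 1.10 = 11704.7 Mb
tutorial video: 4.916 Mbps × 1500 s × 1.10 = 8111.4 Mb
security camera export: 5.506 Mbps × 29220 s × 1.10 = 176973.9 Mb
Total: 196790.0 Mb = 24598.7 MB.
At 25 Mbps: 196790.0 / 25 = 7872 s ≈ 2.19 hours.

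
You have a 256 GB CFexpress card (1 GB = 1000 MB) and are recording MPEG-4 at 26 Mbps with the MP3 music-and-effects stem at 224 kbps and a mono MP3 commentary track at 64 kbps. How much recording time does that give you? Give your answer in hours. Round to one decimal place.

Audio total: 224 + 64 = 288 kbps = 0.288 Mbps.
Total bitrate: 26 + 0.288 = 26.288 Mbps.
Capacity: 256 GB = 2,048,000 Mb.
Recording time: 2,048,000 / 26.288 = 77,906 s ≈ 21.6 hours.

21.6 hours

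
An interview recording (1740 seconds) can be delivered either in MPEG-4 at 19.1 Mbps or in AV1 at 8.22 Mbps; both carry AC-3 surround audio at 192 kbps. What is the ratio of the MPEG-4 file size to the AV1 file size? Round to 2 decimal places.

2.29

Audio: 192 kbps = 0.192 Mbps.
MPEG-4: 19.292 Mbps × 1740 s = 33568.1 Mb = 4.196 GB.
AV1: 8.412 Mbps × 1740 s = 14636.9 Mb = 1.830 GB.
Ratio: 4.196 / 1.830 = 2.293.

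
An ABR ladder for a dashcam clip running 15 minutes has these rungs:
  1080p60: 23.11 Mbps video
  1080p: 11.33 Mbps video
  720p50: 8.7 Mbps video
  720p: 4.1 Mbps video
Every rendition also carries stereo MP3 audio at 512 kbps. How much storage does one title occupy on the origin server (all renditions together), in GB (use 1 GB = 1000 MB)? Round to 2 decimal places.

5.54 GB

15 min = 900 s
Audio: 512 kbps = 0.512 Mbps.
Sum of rendition bitrates: (23.11+0.512) + (11.33+0.512) + (8.7+0.512) + (4.1+0.512) = 49.288 Mbps.
× 900 s = 44,359 Mb = 5,545 MB = 5.545 GB.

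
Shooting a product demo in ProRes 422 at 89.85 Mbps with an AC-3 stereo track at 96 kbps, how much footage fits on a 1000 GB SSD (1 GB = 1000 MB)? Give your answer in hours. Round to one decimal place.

24.7 hours

Audio: 96 kbps = 0.096 Mbps.
Total bitrate: 89.85 + 0.096 = 89.946 Mbps.
Capacity: 1000 GB = 8,000,000 Mb.
Recording time: 8,000,000 / 89.946 = 88,942 s ≈ 24.7 hours.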